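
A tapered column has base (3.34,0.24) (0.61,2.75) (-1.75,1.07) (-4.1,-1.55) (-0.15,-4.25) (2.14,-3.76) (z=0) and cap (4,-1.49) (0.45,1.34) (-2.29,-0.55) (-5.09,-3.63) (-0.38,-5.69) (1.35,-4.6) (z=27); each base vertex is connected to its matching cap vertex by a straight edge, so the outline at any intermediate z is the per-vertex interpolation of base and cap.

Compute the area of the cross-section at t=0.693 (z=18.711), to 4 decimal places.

Area at t=0.693: 32.9534

Cross-section at t=0.693: each vertex is (1-t)·p0[i] + t·p1[i].
  v1: (1-0.693)·(3.34,0.24) + 0.693·(4,-1.49) = (3.7974,-0.9589)
  v2: (1-0.693)·(0.61,2.75) + 0.693·(0.45,1.34) = (0.4991,1.7729)
  v3: (1-0.693)·(-1.75,1.07) + 0.693·(-2.29,-0.55) = (-2.1242,-0.0527)
  v4: (1-0.693)·(-4.1,-1.55) + 0.693·(-5.09,-3.63) = (-4.7861,-2.9914)
  v5: (1-0.693)·(-0.15,-4.25) + 0.693·(-0.38,-5.69) = (-0.3094,-5.2479)
  v6: (1-0.693)·(2.14,-3.76) + 0.693·(1.35,-4.6) = (1.5925,-4.3421)
Shoelace sum Σ(x_i·y_{i+1} − x_{i+1}·y_i):
  i=1: 3.7974·1.7729 − 0.4991·-0.9589 = +7.2109 (running +7.2109)
  i=2: 0.4991·-0.0527 − -2.1242·1.7729 = +3.7397 (running +10.9505)
  i=3: -2.1242·-2.9914 − -4.7861·-0.0527 = +6.1024 (running +17.0530)
  i=4: -4.7861·-5.2479 − -0.3094·-2.9914 = +24.1914 (running +41.2444)
  i=5: -0.3094·-4.3421 − 1.5925·-5.2479 = +9.7009 (running +50.9453)
  i=6: 1.5925·-0.9589 − 3.7974·-4.3421 = +14.9616 (running +65.9069)
Area = |Σ|/2 = |65.9069|/2 = 32.9534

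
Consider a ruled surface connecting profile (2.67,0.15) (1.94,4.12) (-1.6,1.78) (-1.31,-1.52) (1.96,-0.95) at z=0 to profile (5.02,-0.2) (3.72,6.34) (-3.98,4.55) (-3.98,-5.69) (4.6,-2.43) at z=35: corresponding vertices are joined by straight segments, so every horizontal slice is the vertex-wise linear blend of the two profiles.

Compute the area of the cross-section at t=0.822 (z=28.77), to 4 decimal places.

Cross-section at t=0.822: each vertex is (1-t)·p0[i] + t·p1[i].
  v1: (1-0.822)·(2.67,0.15) + 0.822·(5.02,-0.2) = (4.6017,-0.1377)
  v2: (1-0.822)·(1.94,4.12) + 0.822·(3.72,6.34) = (3.4032,5.9448)
  v3: (1-0.822)·(-1.6,1.78) + 0.822·(-3.98,4.55) = (-3.5564,4.0569)
  v4: (1-0.822)·(-1.31,-1.52) + 0.822·(-3.98,-5.69) = (-3.5047,-4.9477)
  v5: (1-0.822)·(1.96,-0.95) + 0.822·(4.6,-2.43) = (4.1301,-2.1666)
Shoelace sum Σ(x_i·y_{i+1} − x_{i+1}·y_i):
  i=1: 4.6017·5.9448 − 3.4032·-0.1377 = +27.8250 (running +27.8250)
  i=2: 3.4032·4.0569 − -3.5564·5.9448 = +34.9484 (running +62.7734)
  i=3: -3.5564·-4.9477 − -3.5047·4.0569 = +31.8145 (running +94.5879)
  i=4: -3.5047·-2.1666 − 4.1301·-4.9477 = +28.0278 (running +122.6156)
  i=5: 4.1301·-0.1377 − 4.6017·-2.1666 = +9.4011 (running +132.0168)
Area = |Σ|/2 = |132.0168|/2 = 66.0084

Area at t=0.822: 66.0084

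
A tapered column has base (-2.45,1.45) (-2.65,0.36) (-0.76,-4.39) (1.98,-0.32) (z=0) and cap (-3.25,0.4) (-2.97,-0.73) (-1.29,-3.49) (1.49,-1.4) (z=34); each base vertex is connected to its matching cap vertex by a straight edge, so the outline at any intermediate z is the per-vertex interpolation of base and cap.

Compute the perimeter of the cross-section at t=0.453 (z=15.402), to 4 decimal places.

Perimeter at t=0.453: 14.4651

Cross-section at t=0.453: each vertex is (1-t)·p0[i] + t·p1[i].
  v1: (1-0.453)·(-2.45,1.45) + 0.453·(-3.25,0.4) = (-2.8124,0.9743)
  v2: (1-0.453)·(-2.65,0.36) + 0.453·(-2.97,-0.73) = (-2.7950,-0.1338)
  v3: (1-0.453)·(-0.76,-4.39) + 0.453·(-1.29,-3.49) = (-1.0001,-3.9823)
  v4: (1-0.453)·(1.98,-0.32) + 0.453·(1.49,-1.4) = (1.7580,-0.8092)
Perimeter = Σ |v_{i+1} − v_i|:
  edge 1→2: √(0.0174² + -1.1081²) = 1.1083 (running 1.1083)
  edge 2→3: √(1.7949² + -3.8485²) = 4.2465 (running 5.3548)
  edge 3→4: √(2.7581² + 3.1731²) = 4.2042 (running 9.5590)
  edge 4→1: √(-4.5704² + 1.7836²) = 4.9061 (running 14.4651)
Perimeter = 14.4651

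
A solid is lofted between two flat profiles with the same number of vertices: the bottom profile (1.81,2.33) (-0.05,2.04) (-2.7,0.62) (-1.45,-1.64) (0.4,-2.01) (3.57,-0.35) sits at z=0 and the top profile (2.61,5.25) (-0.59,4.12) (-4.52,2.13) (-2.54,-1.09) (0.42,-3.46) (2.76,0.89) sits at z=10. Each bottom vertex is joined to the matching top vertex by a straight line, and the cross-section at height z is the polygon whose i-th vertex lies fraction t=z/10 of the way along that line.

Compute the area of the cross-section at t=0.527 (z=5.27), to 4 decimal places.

Area at t=0.527: 26.7995

Cross-section at t=0.527: each vertex is (1-t)·p0[i] + t·p1[i].
  v1: (1-0.527)·(1.81,2.33) + 0.527·(2.61,5.25) = (2.2316,3.8688)
  v2: (1-0.527)·(-0.05,2.04) + 0.527·(-0.59,4.12) = (-0.3346,3.1362)
  v3: (1-0.527)·(-2.7,0.62) + 0.527·(-4.52,2.13) = (-3.6591,1.4158)
  v4: (1-0.527)·(-1.45,-1.64) + 0.527·(-2.54,-1.09) = (-2.0244,-1.3502)
  v5: (1-0.527)·(0.4,-2.01) + 0.527·(0.42,-3.46) = (0.4105,-2.7741)
  v6: (1-0.527)·(3.57,-0.35) + 0.527·(2.76,0.89) = (3.1431,0.3035)
Shoelace sum Σ(x_i·y_{i+1} − x_{i+1}·y_i):
  i=1: 2.2316·3.1362 − -0.3346·3.8688 = +8.2931 (running +8.2931)
  i=2: -0.3346·1.4158 − -3.6591·3.1362 = +11.0020 (running +19.2951)
  i=3: -3.6591·-1.3502 − -2.0244·1.4158 = +7.8065 (running +27.1016)
  i=4: -2.0244·-2.7741 − 0.4105·-1.3502 = +6.1704 (running +33.2719)
  i=5: 0.4105·0.3035 − 3.1431·-2.7741 = +8.8441 (running +42.1160)
  i=6: 3.1431·3.8688 − 2.2316·0.3035 = +11.4830 (running +53.5991)
Area = |Σ|/2 = |53.5991|/2 = 26.7995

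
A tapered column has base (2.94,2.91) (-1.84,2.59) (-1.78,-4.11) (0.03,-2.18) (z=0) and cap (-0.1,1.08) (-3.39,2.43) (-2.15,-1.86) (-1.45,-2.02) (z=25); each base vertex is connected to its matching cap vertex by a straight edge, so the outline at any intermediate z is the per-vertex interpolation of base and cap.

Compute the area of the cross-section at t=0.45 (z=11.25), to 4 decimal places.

Area at t=0.45: 13.0670

Cross-section at t=0.45: each vertex is (1-t)·p0[i] + t·p1[i].
  v1: (1-0.45)·(2.94,2.91) + 0.45·(-0.1,1.08) = (1.5720,2.0865)
  v2: (1-0.45)·(-1.84,2.59) + 0.45·(-3.39,2.43) = (-2.5375,2.5180)
  v3: (1-0.45)·(-1.78,-4.11) + 0.45·(-2.15,-1.86) = (-1.9465,-3.0975)
  v4: (1-0.45)·(0.03,-2.18) + 0.45·(-1.45,-2.02) = (-0.6360,-2.1080)
Shoelace sum Σ(x_i·y_{i+1} − x_{i+1}·y_i):
  i=1: 1.5720·2.5180 − -2.5375·2.0865 = +9.2528 (running +9.2528)
  i=2: -2.5375·-3.0975 − -1.9465·2.5180 = +12.7612 (running +22.0140)
  i=3: -1.9465·-2.1080 − -0.6360·-3.0975 = +2.1332 (running +24.1472)
  i=4: -0.6360·2.0865 − 1.5720·-2.1080 = +1.9868 (running +26.1340)
Area = |Σ|/2 = |26.1340|/2 = 13.0670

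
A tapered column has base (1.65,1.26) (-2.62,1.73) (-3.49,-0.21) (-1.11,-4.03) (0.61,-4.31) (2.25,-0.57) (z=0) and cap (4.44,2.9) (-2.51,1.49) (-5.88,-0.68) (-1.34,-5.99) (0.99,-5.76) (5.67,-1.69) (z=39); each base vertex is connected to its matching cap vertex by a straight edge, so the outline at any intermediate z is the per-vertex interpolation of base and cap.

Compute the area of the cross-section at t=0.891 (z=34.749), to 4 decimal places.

Cross-section at t=0.891: each vertex is (1-t)·p0[i] + t·p1[i].
  v1: (1-0.891)·(1.65,1.26) + 0.891·(4.44,2.9) = (4.1359,2.7212)
  v2: (1-0.891)·(-2.62,1.73) + 0.891·(-2.51,1.49) = (-2.5220,1.5162)
  v3: (1-0.891)·(-3.49,-0.21) + 0.891·(-5.88,-0.68) = (-5.6195,-0.6288)
  v4: (1-0.891)·(-1.11,-4.03) + 0.891·(-1.34,-5.99) = (-1.3149,-5.7764)
  v5: (1-0.891)·(0.61,-4.31) + 0.891·(0.99,-5.76) = (0.9486,-5.6019)
  v6: (1-0.891)·(2.25,-0.57) + 0.891·(5.67,-1.69) = (5.2972,-1.5679)
Shoelace sum Σ(x_i·y_{i+1} − x_{i+1}·y_i):
  i=1: 4.1359·1.5162 − -2.5220·2.7212 = +13.1336 (running +13.1336)
  i=2: -2.5220·-0.6288 − -5.6195·1.5162 = +10.1058 (running +23.2394)
  i=3: -5.6195·-5.7764 − -1.3149·-0.6288 = +31.6334 (running +54.8728)
  i=4: -1.3149·-5.6019 − 0.9486·-5.7764 = +12.8455 (running +67.7183)
  i=5: 0.9486·-1.5679 − 5.2972·-5.6019 = +28.1875 (running +95.9058)
  i=6: 5.2972·2.7212 − 4.1359·-1.5679 = +20.8998 (running +116.8055)
Area = |Σ|/2 = |116.8055|/2 = 58.4028

Area at t=0.891: 58.4028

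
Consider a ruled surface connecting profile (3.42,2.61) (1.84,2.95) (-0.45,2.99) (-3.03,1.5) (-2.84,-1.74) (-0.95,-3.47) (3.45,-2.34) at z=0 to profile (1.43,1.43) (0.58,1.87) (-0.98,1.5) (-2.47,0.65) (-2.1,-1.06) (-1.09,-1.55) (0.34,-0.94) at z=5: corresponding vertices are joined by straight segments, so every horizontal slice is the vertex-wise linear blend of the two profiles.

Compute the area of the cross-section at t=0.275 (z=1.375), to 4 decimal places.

Cross-section at t=0.275: each vertex is (1-t)·p0[i] + t·p1[i].
  v1: (1-0.275)·(3.42,2.61) + 0.275·(1.43,1.43) = (2.8727,2.2855)
  v2: (1-0.275)·(1.84,2.95) + 0.275·(0.58,1.87) = (1.4935,2.6530)
  v3: (1-0.275)·(-0.45,2.99) + 0.275·(-0.98,1.5) = (-0.5958,2.5803)
  v4: (1-0.275)·(-3.03,1.5) + 0.275·(-2.47,0.65) = (-2.8760,1.2662)
  v5: (1-0.275)·(-2.84,-1.74) + 0.275·(-2.1,-1.06) = (-2.6365,-1.5530)
  v6: (1-0.275)·(-0.95,-3.47) + 0.275·(-1.09,-1.55) = (-0.9885,-2.9420)
  v7: (1-0.275)·(3.45,-2.34) + 0.275·(0.34,-0.94) = (2.5948,-1.9550)
Shoelace sum Σ(x_i·y_{i+1} − x_{i+1}·y_i):
  i=1: 2.8727·2.6530 − 1.4935·2.2855 = +4.2080 (running +4.2080)
  i=2: 1.4935·2.5803 − -0.5958·2.6530 = +5.4341 (running +9.6421)
  i=3: -0.5958·1.2662 − -2.8760·2.5803 = +6.6664 (running +16.3086)
  i=4: -2.8760·-1.5530 − -2.6365·1.2662 = +7.8049 (running +24.1135)
  i=5: -2.6365·-2.9420 − -0.9885·-1.5530 = +6.2214 (running +30.3349)
  i=6: -0.9885·-1.9550 − 2.5948·-2.9420 = +9.5663 (running +39.9012)
  i=7: 2.5948·2.2855 − 2.8727·-1.9550 = +11.5465 (running +51.4477)
Area = |Σ|/2 = |51.4477|/2 = 25.7239

Area at t=0.275: 25.7239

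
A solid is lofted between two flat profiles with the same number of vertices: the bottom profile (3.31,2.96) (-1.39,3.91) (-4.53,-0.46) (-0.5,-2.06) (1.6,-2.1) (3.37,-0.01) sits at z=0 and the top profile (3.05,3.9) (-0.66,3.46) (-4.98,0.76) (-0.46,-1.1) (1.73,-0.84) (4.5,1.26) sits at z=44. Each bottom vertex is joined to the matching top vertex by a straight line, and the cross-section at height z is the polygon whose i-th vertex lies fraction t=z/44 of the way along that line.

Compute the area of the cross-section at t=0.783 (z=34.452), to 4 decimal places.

Area at t=0.783: 29.7447

Cross-section at t=0.783: each vertex is (1-t)·p0[i] + t·p1[i].
  v1: (1-0.783)·(3.31,2.96) + 0.783·(3.05,3.9) = (3.1064,3.6960)
  v2: (1-0.783)·(-1.39,3.91) + 0.783·(-0.66,3.46) = (-0.8184,3.5576)
  v3: (1-0.783)·(-4.53,-0.46) + 0.783·(-4.98,0.76) = (-4.8824,0.4953)
  v4: (1-0.783)·(-0.5,-2.06) + 0.783·(-0.46,-1.1) = (-0.4687,-1.3083)
  v5: (1-0.783)·(1.6,-2.1) + 0.783·(1.73,-0.84) = (1.7018,-1.1134)
  v6: (1-0.783)·(3.37,-0.01) + 0.783·(4.5,1.26) = (4.2548,0.9844)
Shoelace sum Σ(x_i·y_{i+1} − x_{i+1}·y_i):
  i=1: 3.1064·3.5576 − -0.8184·3.6960 = +14.0764 (running +14.0764)
  i=2: -0.8184·0.4953 − -4.8824·3.5576 = +16.9644 (running +31.0408)
  i=3: -4.8824·-1.3083 − -0.4687·0.4953 = +6.6198 (running +37.6606)
  i=4: -0.4687·-1.1134 − 1.7018·-1.3083 = +2.7483 (running +40.4089)
  i=5: 1.7018·0.9844 − 4.2548·-1.1134 = +6.4126 (running +46.8215)
  i=6: 4.2548·3.6960 − 3.1064·0.9844 = +12.6678 (running +59.4893)
Area = |Σ|/2 = |59.4893|/2 = 29.7447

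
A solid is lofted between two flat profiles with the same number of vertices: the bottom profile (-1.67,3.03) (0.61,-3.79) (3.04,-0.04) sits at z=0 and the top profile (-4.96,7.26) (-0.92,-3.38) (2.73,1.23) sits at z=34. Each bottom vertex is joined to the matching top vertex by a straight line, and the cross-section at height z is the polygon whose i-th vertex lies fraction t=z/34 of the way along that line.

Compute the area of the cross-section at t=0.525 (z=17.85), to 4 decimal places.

Cross-section at t=0.525: each vertex is (1-t)·p0[i] + t·p1[i].
  v1: (1-0.525)·(-1.67,3.03) + 0.525·(-4.96,7.26) = (-3.3973,5.2508)
  v2: (1-0.525)·(0.61,-3.79) + 0.525·(-0.92,-3.38) = (-0.1933,-3.5747)
  v3: (1-0.525)·(3.04,-0.04) + 0.525·(2.73,1.23) = (2.8773,0.6268)
Shoelace sum Σ(x_i·y_{i+1} − x_{i+1}·y_i):
  i=1: -3.3973·-3.5747 − -0.1933·5.2508 = +13.1590 (running +13.1590)
  i=2: -0.1933·0.6268 − 2.8773·-3.5747 = +10.1643 (running +23.3234)
  i=3: 2.8773·5.2508 − -3.3973·0.6268 = +17.2369 (running +40.5603)
Area = |Σ|/2 = |40.5603|/2 = 20.2802

Area at t=0.525: 20.2802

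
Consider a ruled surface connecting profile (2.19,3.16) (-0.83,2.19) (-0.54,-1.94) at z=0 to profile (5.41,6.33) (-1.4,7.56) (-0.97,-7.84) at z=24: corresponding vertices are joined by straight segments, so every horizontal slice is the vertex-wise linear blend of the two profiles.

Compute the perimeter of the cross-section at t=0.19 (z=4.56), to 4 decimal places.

Perimeter at t=0.19: 17.6939

Cross-section at t=0.19: each vertex is (1-t)·p0[i] + t·p1[i].
  v1: (1-0.19)·(2.19,3.16) + 0.19·(5.41,6.33) = (2.8018,3.7623)
  v2: (1-0.19)·(-0.83,2.19) + 0.19·(-1.4,7.56) = (-0.9383,3.2103)
  v3: (1-0.19)·(-0.54,-1.94) + 0.19·(-0.97,-7.84) = (-0.6217,-3.0610)
Perimeter = Σ |v_{i+1} − v_i|:
  edge 1→2: √(-3.7401² + -0.5520²) = 3.7806 (running 3.7806)
  edge 2→3: √(0.3166² + -6.2713²) = 6.2793 (running 10.0599)
  edge 3→1: √(3.4235² + 6.8233²) = 7.6340 (running 17.6939)
Perimeter = 17.6939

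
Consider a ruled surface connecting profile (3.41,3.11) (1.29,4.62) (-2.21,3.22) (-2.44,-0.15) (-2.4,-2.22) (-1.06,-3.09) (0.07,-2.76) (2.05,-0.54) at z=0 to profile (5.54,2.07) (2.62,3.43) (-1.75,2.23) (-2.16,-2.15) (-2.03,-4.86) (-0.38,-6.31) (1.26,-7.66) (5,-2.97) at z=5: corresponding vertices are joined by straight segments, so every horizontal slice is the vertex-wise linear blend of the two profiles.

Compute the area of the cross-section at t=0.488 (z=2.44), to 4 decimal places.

Area at t=0.488: 44.2816

Cross-section at t=0.488: each vertex is (1-t)·p0[i] + t·p1[i].
  v1: (1-0.488)·(3.41,3.11) + 0.488·(5.54,2.07) = (4.4494,2.6025)
  v2: (1-0.488)·(1.29,4.62) + 0.488·(2.62,3.43) = (1.9390,4.0393)
  v3: (1-0.488)·(-2.21,3.22) + 0.488·(-1.75,2.23) = (-1.9855,2.7369)
  v4: (1-0.488)·(-2.44,-0.15) + 0.488·(-2.16,-2.15) = (-2.3034,-1.1260)
  v5: (1-0.488)·(-2.4,-2.22) + 0.488·(-2.03,-4.86) = (-2.2194,-3.5083)
  v6: (1-0.488)·(-1.06,-3.09) + 0.488·(-0.38,-6.31) = (-0.7282,-4.6614)
  v7: (1-0.488)·(0.07,-2.76) + 0.488·(1.26,-7.66) = (0.6507,-5.1512)
  v8: (1-0.488)·(2.05,-0.54) + 0.488·(5,-2.97) = (3.4896,-1.7258)
Shoelace sum Σ(x_i·y_{i+1} − x_{i+1}·y_i):
  i=1: 4.4494·4.0393 − 1.9390·2.6025 = +12.9262 (running +12.9262)
  i=2: 1.9390·2.7369 − -1.9855·4.0393 = +13.3270 (running +26.2532)
  i=3: -1.9855·-1.1260 − -2.3034·2.7369 = +8.5397 (running +34.7929)
  i=4: -2.3034·-3.5083 − -2.2194·-1.1260 = +5.5818 (running +40.3748)
  i=5: -2.2194·-4.6614 − -0.7282·-3.5083 = +7.7910 (running +48.1658)
  i=6: -0.7282·-5.1512 − 0.6507·-4.6614 = +6.7841 (running +54.9499)
  i=7: 0.6507·-1.7258 − 3.4896·-5.1512 = +16.8526 (running +71.8025)
  i=8: 3.4896·2.6025 − 4.4494·-1.7258 = +16.7606 (running +88.5631)
Area = |Σ|/2 = |88.5631|/2 = 44.2816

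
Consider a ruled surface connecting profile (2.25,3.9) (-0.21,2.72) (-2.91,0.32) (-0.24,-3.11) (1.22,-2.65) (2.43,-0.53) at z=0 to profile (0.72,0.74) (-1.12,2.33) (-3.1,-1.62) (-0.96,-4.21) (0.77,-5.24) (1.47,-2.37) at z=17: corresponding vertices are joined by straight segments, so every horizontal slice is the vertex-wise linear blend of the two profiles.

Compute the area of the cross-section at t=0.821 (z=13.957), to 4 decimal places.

Cross-section at t=0.821: each vertex is (1-t)·p0[i] + t·p1[i].
  v1: (1-0.821)·(2.25,3.9) + 0.821·(0.72,0.74) = (0.9939,1.3056)
  v2: (1-0.821)·(-0.21,2.72) + 0.821·(-1.12,2.33) = (-0.9571,2.3998)
  v3: (1-0.821)·(-2.91,0.32) + 0.821·(-3.1,-1.62) = (-3.0660,-1.2727)
  v4: (1-0.821)·(-0.24,-3.11) + 0.821·(-0.96,-4.21) = (-0.8311,-4.0131)
  v5: (1-0.821)·(1.22,-2.65) + 0.821·(0.77,-5.24) = (0.8506,-4.7764)
  v6: (1-0.821)·(2.43,-0.53) + 0.821·(1.47,-2.37) = (1.6418,-2.0406)
Shoelace sum Σ(x_i·y_{i+1} − x_{i+1}·y_i):
  i=1: 0.9939·2.3998 − -0.9571·1.3056 = +3.6347 (running +3.6347)
  i=2: -0.9571·-1.2727 − -3.0660·2.3998 = +8.5759 (running +12.2107)
  i=3: -3.0660·-4.0131 − -0.8311·-1.2727 = +11.2463 (running +23.4570)
  i=4: -0.8311·-4.7764 − 0.8506·-4.0131 = +7.3831 (running +30.8401)
  i=5: 0.8506·-2.0406 − 1.6418·-4.7764 = +6.1064 (running +36.9465)
  i=6: 1.6418·1.3056 − 0.9939·-2.0406 = +4.1718 (running +41.1183)
Area = |Σ|/2 = |41.1183|/2 = 20.5591

Area at t=0.821: 20.5591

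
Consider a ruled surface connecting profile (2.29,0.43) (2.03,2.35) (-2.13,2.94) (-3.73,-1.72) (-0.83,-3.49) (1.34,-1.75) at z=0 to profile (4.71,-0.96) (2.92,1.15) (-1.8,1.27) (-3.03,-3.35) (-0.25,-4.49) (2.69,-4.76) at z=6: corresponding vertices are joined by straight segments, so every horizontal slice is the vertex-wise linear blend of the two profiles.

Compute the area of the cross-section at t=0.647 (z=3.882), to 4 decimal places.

Cross-section at t=0.647: each vertex is (1-t)·p0[i] + t·p1[i].
  v1: (1-0.647)·(2.29,0.43) + 0.647·(4.71,-0.96) = (3.8557,-0.4693)
  v2: (1-0.647)·(2.03,2.35) + 0.647·(2.92,1.15) = (2.6058,1.5736)
  v3: (1-0.647)·(-2.13,2.94) + 0.647·(-1.8,1.27) = (-1.9165,1.8595)
  v4: (1-0.647)·(-3.73,-1.72) + 0.647·(-3.03,-3.35) = (-3.2771,-2.7746)
  v5: (1-0.647)·(-0.83,-3.49) + 0.647·(-0.25,-4.49) = (-0.4547,-4.1370)
  v6: (1-0.647)·(1.34,-1.75) + 0.647·(2.69,-4.76) = (2.2134,-3.6975)
Shoelace sum Σ(x_i·y_{i+1} − x_{i+1}·y_i):
  i=1: 3.8557·1.5736 − 2.6058·-0.4693 = +7.2904 (running +7.2904)
  i=2: 2.6058·1.8595 − -1.9165·1.5736 = +7.8614 (running +15.1517)
  i=3: -1.9165·-2.7746 − -3.2771·1.8595 = +11.4113 (running +26.5631)
  i=4: -3.2771·-4.1370 − -0.4547·-2.7746 = +12.2956 (running +38.8587)
  i=5: -0.4547·-3.6975 − 2.2134·-4.1370 = +10.8384 (running +49.6971)
  i=6: 2.2134·-0.4693 − 3.8557·-3.6975 = +13.2176 (running +62.9148)
Area = |Σ|/2 = |62.9148|/2 = 31.4574

Area at t=0.647: 31.4574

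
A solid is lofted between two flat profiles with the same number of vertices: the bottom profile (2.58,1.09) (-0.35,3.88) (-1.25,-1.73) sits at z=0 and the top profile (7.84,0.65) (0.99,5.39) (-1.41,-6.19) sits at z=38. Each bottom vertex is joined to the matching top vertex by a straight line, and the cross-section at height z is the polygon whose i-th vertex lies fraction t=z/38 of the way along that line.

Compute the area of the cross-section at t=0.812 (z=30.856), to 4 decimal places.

Cross-section at t=0.812: each vertex is (1-t)·p0[i] + t·p1[i].
  v1: (1-0.812)·(2.58,1.09) + 0.812·(7.84,0.65) = (6.8511,0.7327)
  v2: (1-0.812)·(-0.35,3.88) + 0.812·(0.99,5.39) = (0.7381,5.1061)
  v3: (1-0.812)·(-1.25,-1.73) + 0.812·(-1.41,-6.19) = (-1.3799,-5.3515)
Shoelace sum Σ(x_i·y_{i+1} − x_{i+1}·y_i):
  i=1: 6.8511·5.1061 − 0.7381·0.7327 = +34.4418 (running +34.4418)
  i=2: 0.7381·-5.3515 − -1.3799·5.1061 = +3.0962 (running +37.5380)
  i=3: -1.3799·0.7327 − 6.8511·-5.3515 = +35.6528 (running +73.1908)
Area = |Σ|/2 = |73.1908|/2 = 36.5954

Area at t=0.812: 36.5954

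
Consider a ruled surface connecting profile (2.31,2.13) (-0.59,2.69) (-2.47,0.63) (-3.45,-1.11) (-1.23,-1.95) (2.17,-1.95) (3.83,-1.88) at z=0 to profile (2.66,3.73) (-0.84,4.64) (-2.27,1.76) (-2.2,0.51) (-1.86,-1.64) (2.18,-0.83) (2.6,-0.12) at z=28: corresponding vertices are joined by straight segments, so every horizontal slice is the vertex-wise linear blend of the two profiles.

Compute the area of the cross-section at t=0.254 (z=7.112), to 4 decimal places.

Area at t=0.254: 23.6720

Cross-section at t=0.254: each vertex is (1-t)·p0[i] + t·p1[i].
  v1: (1-0.254)·(2.31,2.13) + 0.254·(2.66,3.73) = (2.3989,2.5364)
  v2: (1-0.254)·(-0.59,2.69) + 0.254·(-0.84,4.64) = (-0.6535,3.1853)
  v3: (1-0.254)·(-2.47,0.63) + 0.254·(-2.27,1.76) = (-2.4192,0.9170)
  v4: (1-0.254)·(-3.45,-1.11) + 0.254·(-2.2,0.51) = (-3.1325,-0.6985)
  v5: (1-0.254)·(-1.23,-1.95) + 0.254·(-1.86,-1.64) = (-1.3900,-1.8713)
  v6: (1-0.254)·(2.17,-1.95) + 0.254·(2.18,-0.83) = (2.1725,-1.6655)
  v7: (1-0.254)·(3.83,-1.88) + 0.254·(2.6,-0.12) = (3.5176,-1.4330)
Shoelace sum Σ(x_i·y_{i+1} − x_{i+1}·y_i):
  i=1: 2.3989·3.1853 − -0.6535·2.5364 = +9.2988 (running +9.2988)
  i=2: -0.6535·0.9170 − -2.4192·3.1853 = +7.1066 (running +16.4054)
  i=3: -2.4192·-0.6985 − -3.1325·0.9170 = +4.5624 (running +20.9678)
  i=4: -3.1325·-1.8713 − -1.3900·-0.6985 = +4.8908 (running +25.8585)
  i=5: -1.3900·-1.6655 − 2.1725·-1.8713 = +6.3805 (running +32.2390)
  i=6: 2.1725·-1.4330 − 3.5176·-1.6655 = +2.7454 (running +34.9845)
  i=7: 3.5176·2.5364 − 2.3989·-1.4330 = +12.3595 (running +47.3440)
Area = |Σ|/2 = |47.3440|/2 = 23.6720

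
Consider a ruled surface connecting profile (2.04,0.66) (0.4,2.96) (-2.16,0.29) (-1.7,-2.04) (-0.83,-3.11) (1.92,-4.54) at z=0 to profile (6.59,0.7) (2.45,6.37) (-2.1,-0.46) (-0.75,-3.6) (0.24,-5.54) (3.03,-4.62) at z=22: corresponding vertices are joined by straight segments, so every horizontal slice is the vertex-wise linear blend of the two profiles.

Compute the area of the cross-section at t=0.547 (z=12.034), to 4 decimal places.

Cross-section at t=0.547: each vertex is (1-t)·p0[i] + t·p1[i].
  v1: (1-0.547)·(2.04,0.66) + 0.547·(6.59,0.7) = (4.5289,0.6819)
  v2: (1-0.547)·(0.4,2.96) + 0.547·(2.45,6.37) = (1.5214,4.8253)
  v3: (1-0.547)·(-2.16,0.29) + 0.547·(-2.1,-0.46) = (-2.1272,-0.1203)
  v4: (1-0.547)·(-1.7,-2.04) + 0.547·(-0.75,-3.6) = (-1.1803,-2.8933)
  v5: (1-0.547)·(-0.83,-3.11) + 0.547·(0.24,-5.54) = (-0.2447,-4.4392)
  v6: (1-0.547)·(1.92,-4.54) + 0.547·(3.03,-4.62) = (2.5272,-4.5838)
Shoelace sum Σ(x_i·y_{i+1} − x_{i+1}·y_i):
  i=1: 4.5289·4.8253 − 1.5214·0.6819 = +20.8155 (running +20.8155)
  i=2: 1.5214·-0.1203 − -2.1272·4.8253 = +10.0813 (running +30.8968)
  i=3: -2.1272·-2.8933 − -1.1803·-0.1203 = +6.0127 (running +36.9095)
  i=4: -1.1803·-4.4392 − -0.2447·-2.8933 = +4.5318 (running +41.4413)
  i=5: -0.2447·-4.5838 − 2.5272·-4.4392 = +12.3403 (running +53.7816)
  i=6: 2.5272·0.6819 − 4.5289·-4.5838 = +22.4824 (running +76.2640)
Area = |Σ|/2 = |76.2640|/2 = 38.1320

Area at t=0.547: 38.1320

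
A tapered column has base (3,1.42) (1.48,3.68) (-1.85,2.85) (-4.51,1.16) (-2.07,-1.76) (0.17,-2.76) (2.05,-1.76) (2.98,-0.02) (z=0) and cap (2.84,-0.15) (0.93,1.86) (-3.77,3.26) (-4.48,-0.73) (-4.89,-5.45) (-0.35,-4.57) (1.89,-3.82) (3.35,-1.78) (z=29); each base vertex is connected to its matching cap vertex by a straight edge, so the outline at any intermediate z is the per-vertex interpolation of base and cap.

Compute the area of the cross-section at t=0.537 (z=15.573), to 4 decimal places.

Cross-section at t=0.537: each vertex is (1-t)·p0[i] + t·p1[i].
  v1: (1-0.537)·(3,1.42) + 0.537·(2.84,-0.15) = (2.9141,0.5769)
  v2: (1-0.537)·(1.48,3.68) + 0.537·(0.93,1.86) = (1.1846,2.7027)
  v3: (1-0.537)·(-1.85,2.85) + 0.537·(-3.77,3.26) = (-2.8810,3.0702)
  v4: (1-0.537)·(-4.51,1.16) + 0.537·(-4.48,-0.73) = (-4.4939,0.1451)
  v5: (1-0.537)·(-2.07,-1.76) + 0.537·(-4.89,-5.45) = (-3.5843,-3.7415)
  v6: (1-0.537)·(0.17,-2.76) + 0.537·(-0.35,-4.57) = (-0.1092,-3.7320)
  v7: (1-0.537)·(2.05,-1.76) + 0.537·(1.89,-3.82) = (1.9641,-2.8662)
  v8: (1-0.537)·(2.98,-0.02) + 0.537·(3.35,-1.78) = (3.1787,-0.9651)
Shoelace sum Σ(x_i·y_{i+1} − x_{i+1}·y_i):
  i=1: 2.9141·2.7027 − 1.1846·0.5769 = +7.1923 (running +7.1923)
  i=2: 1.1846·3.0702 − -2.8810·2.7027 = +11.4235 (running +18.6159)
  i=3: -2.8810·0.1451 − -4.4939·3.0702 = +13.3791 (running +31.9949)
  i=4: -4.4939·-3.7415 − -3.5843·0.1451 = +17.3340 (running +49.3289)
  i=5: -3.5843·-3.7320 − -0.1092·-3.7415 = +12.9679 (running +62.2969)
  i=6: -0.1092·-2.8662 − 1.9641·-3.7320 = +7.6430 (running +69.9399)
  i=7: 1.9641·-0.9651 − 3.1787·-2.8662 = +7.2153 (running +77.1551)
  i=8: 3.1787·0.5769 − 2.9141·-0.9651 = +4.6463 (running +81.8014)
Area = |Σ|/2 = |81.8014|/2 = 40.9007

Area at t=0.537: 40.9007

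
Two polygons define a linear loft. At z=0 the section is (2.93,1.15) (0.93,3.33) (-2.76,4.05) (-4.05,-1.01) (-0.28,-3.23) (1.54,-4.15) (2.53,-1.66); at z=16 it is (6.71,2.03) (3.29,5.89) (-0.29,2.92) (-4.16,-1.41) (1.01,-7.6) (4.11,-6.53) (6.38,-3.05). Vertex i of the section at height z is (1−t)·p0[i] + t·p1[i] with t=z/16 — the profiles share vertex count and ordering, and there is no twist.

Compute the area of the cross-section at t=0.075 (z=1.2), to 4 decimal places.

Area at t=0.075: 40.8229

Cross-section at t=0.075: each vertex is (1-t)·p0[i] + t·p1[i].
  v1: (1-0.075)·(2.93,1.15) + 0.075·(6.71,2.03) = (3.2135,1.2160)
  v2: (1-0.075)·(0.93,3.33) + 0.075·(3.29,5.89) = (1.1070,3.5220)
  v3: (1-0.075)·(-2.76,4.05) + 0.075·(-0.29,2.92) = (-2.5747,3.9652)
  v4: (1-0.075)·(-4.05,-1.01) + 0.075·(-4.16,-1.41) = (-4.0583,-1.0400)
  v5: (1-0.075)·(-0.28,-3.23) + 0.075·(1.01,-7.6) = (-0.1833,-3.5577)
  v6: (1-0.075)·(1.54,-4.15) + 0.075·(4.11,-6.53) = (1.7328,-4.3285)
  v7: (1-0.075)·(2.53,-1.66) + 0.075·(6.38,-3.05) = (2.8187,-1.7643)
Shoelace sum Σ(x_i·y_{i+1} − x_{i+1}·y_i):
  i=1: 3.2135·3.5220 − 1.1070·1.2160 = +9.9718 (running +9.9718)
  i=2: 1.1070·3.9652 − -2.5747·3.5220 = +13.4578 (running +23.4296)
  i=3: -2.5747·-1.0400 − -4.0583·3.9652 = +18.7697 (running +42.1994)
  i=4: -4.0583·-3.5577 − -0.1833·-1.0400 = +14.2477 (running +56.4470)
  i=5: -0.1833·-4.3285 − 1.7328·-3.5577 = +6.9579 (running +63.4049)
  i=6: 1.7328·-1.7643 − 2.8187·-4.3285 = +9.1440 (running +72.5489)
  i=7: 2.8187·1.2160 − 3.2135·-1.7643 = +9.0970 (running +81.6459)
Area = |Σ|/2 = |81.6459|/2 = 40.8229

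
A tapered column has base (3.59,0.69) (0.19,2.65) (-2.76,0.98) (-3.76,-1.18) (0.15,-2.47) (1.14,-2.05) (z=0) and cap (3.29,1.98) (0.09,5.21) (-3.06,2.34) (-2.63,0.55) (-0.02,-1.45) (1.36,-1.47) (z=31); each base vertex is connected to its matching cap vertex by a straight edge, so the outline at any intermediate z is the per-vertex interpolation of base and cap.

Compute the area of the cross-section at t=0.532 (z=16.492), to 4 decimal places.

Cross-section at t=0.532: each vertex is (1-t)·p0[i] + t·p1[i].
  v1: (1-0.532)·(3.59,0.69) + 0.532·(3.29,1.98) = (3.4304,1.3763)
  v2: (1-0.532)·(0.19,2.65) + 0.532·(0.09,5.21) = (0.1368,4.0119)
  v3: (1-0.532)·(-2.76,0.98) + 0.532·(-3.06,2.34) = (-2.9196,1.7035)
  v4: (1-0.532)·(-3.76,-1.18) + 0.532·(-2.63,0.55) = (-3.1588,-0.2596)
  v5: (1-0.532)·(0.15,-2.47) + 0.532·(-0.02,-1.45) = (0.0596,-1.9274)
  v6: (1-0.532)·(1.14,-2.05) + 0.532·(1.36,-1.47) = (1.2570,-1.7414)
Shoelace sum Σ(x_i·y_{i+1} − x_{i+1}·y_i):
  i=1: 3.4304·4.0119 − 0.1368·1.3763 = +13.5742 (running +13.5742)
  i=2: 0.1368·1.7035 − -2.9196·4.0119 = +11.9462 (running +25.5205)
  i=3: -2.9196·-0.2596 − -3.1588·1.7035 = +6.1392 (running +31.6597)
  i=4: -3.1588·-1.9274 − 0.0596·-0.2596 = +6.1037 (running +37.7633)
  i=5: 0.0596·-1.7414 − 1.2570·-1.9274 = +2.3190 (running +40.0824)
  i=6: 1.2570·1.3763 − 3.4304·-1.7414 = +7.7039 (running +47.7863)
Area = |Σ|/2 = |47.7863|/2 = 23.8931

Area at t=0.532: 23.8931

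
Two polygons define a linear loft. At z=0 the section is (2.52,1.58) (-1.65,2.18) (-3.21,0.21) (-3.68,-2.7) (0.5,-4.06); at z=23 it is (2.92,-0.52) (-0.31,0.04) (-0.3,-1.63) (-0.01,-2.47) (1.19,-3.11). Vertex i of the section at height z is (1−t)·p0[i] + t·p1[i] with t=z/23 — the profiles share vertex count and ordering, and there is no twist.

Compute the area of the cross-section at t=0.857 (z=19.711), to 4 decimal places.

Cross-section at t=0.857: each vertex is (1-t)·p0[i] + t·p1[i].
  v1: (1-0.857)·(2.52,1.58) + 0.857·(2.92,-0.52) = (2.8628,-0.2197)
  v2: (1-0.857)·(-1.65,2.18) + 0.857·(-0.31,0.04) = (-0.5016,0.3460)
  v3: (1-0.857)·(-3.21,0.21) + 0.857·(-0.3,-1.63) = (-0.7161,-1.3669)
  v4: (1-0.857)·(-3.68,-2.7) + 0.857·(-0.01,-2.47) = (-0.5348,-2.5029)
  v5: (1-0.857)·(0.5,-4.06) + 0.857·(1.19,-3.11) = (1.0913,-3.2458)
Shoelace sum Σ(x_i·y_{i+1} − x_{i+1}·y_i):
  i=1: 2.8628·0.3460 − -0.5016·-0.2197 = +0.8804 (running +0.8804)
  i=2: -0.5016·-1.3669 − -0.7161·0.3460 = +0.9334 (running +1.8138)
  i=3: -0.7161·-2.5029 − -0.5348·-1.3669 = +1.0614 (running +2.8752)
  i=4: -0.5348·-3.2458 − 1.0913·-2.5029 = +4.4674 (running +7.3426)
  i=5: 1.0913·-0.2197 − 2.8628·-3.2458 = +9.0525 (running +16.3950)
Area = |Σ|/2 = |16.3950|/2 = 8.1975

Area at t=0.857: 8.1975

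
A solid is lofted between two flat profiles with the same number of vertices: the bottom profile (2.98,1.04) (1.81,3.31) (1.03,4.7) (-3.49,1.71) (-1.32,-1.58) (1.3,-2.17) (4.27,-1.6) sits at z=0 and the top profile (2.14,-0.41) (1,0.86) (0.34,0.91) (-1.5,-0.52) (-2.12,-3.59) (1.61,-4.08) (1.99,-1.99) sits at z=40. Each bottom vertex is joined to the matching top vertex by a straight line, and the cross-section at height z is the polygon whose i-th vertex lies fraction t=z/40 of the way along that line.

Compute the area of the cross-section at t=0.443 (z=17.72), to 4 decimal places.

Cross-section at t=0.443: each vertex is (1-t)·p0[i] + t·p1[i].
  v1: (1-0.443)·(2.98,1.04) + 0.443·(2.14,-0.41) = (2.6079,0.3976)
  v2: (1-0.443)·(1.81,3.31) + 0.443·(1,0.86) = (1.4512,2.2247)
  v3: (1-0.443)·(1.03,4.7) + 0.443·(0.34,0.91) = (0.7243,3.0210)
  v4: (1-0.443)·(-3.49,1.71) + 0.443·(-1.5,-0.52) = (-2.6084,0.7221)
  v5: (1-0.443)·(-1.32,-1.58) + 0.443·(-2.12,-3.59) = (-1.6744,-2.4704)
  v6: (1-0.443)·(1.3,-2.17) + 0.443·(1.61,-4.08) = (1.4373,-3.0161)
  v7: (1-0.443)·(4.27,-1.6) + 0.443·(1.99,-1.99) = (3.2600,-1.7728)
Shoelace sum Σ(x_i·y_{i+1} − x_{i+1}·y_i):
  i=1: 2.6079·2.2247 − 1.4512·0.3976 = +5.2246 (running +5.2246)
  i=2: 1.4512·3.0210 − 0.7243·2.2247 = +2.7726 (running +7.9972)
  i=3: 0.7243·0.7221 − -2.6084·3.0210 = +8.4032 (running +16.4004)
  i=4: -2.6084·-2.4704 − -1.6744·0.7221 = +7.6530 (running +24.0534)
  i=5: -1.6744·-3.0161 − 1.4373·-2.4704 = +8.6010 (running +32.6545)
  i=6: 1.4373·-1.7728 − 3.2600·-3.0161 = +7.2844 (running +39.9389)
  i=7: 3.2600·0.3976 − 2.6079·-1.7728 = +5.9195 (running +45.8584)
Area = |Σ|/2 = |45.8584|/2 = 22.9292

Area at t=0.443: 22.9292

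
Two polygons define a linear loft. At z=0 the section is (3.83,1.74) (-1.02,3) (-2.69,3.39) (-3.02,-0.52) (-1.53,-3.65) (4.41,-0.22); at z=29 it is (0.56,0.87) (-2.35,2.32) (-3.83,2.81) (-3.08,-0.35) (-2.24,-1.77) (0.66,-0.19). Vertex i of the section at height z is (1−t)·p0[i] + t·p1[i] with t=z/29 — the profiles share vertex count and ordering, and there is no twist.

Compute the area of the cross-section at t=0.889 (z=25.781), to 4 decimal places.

Cross-section at t=0.889: each vertex is (1-t)·p0[i] + t·p1[i].
  v1: (1-0.889)·(3.83,1.74) + 0.889·(0.56,0.87) = (0.9230,0.9666)
  v2: (1-0.889)·(-1.02,3) + 0.889·(-2.35,2.32) = (-2.2024,2.3955)
  v3: (1-0.889)·(-2.69,3.39) + 0.889·(-3.83,2.81) = (-3.7035,2.8744)
  v4: (1-0.889)·(-3.02,-0.52) + 0.889·(-3.08,-0.35) = (-3.0733,-0.3689)
  v5: (1-0.889)·(-1.53,-3.65) + 0.889·(-2.24,-1.77) = (-2.1612,-1.9787)
  v6: (1-0.889)·(4.41,-0.22) + 0.889·(0.66,-0.19) = (1.0762,-0.1933)
Shoelace sum Σ(x_i·y_{i+1} − x_{i+1}·y_i):
  i=1: 0.9230·2.3955 − -2.2024·0.9666 = +4.3397 (running +4.3397)
  i=2: -2.2024·2.8744 − -3.7035·2.3955 = +2.5411 (running +6.8808)
  i=3: -3.7035·-0.3689 − -3.0733·2.8744 = +10.2000 (running +17.0809)
  i=4: -3.0733·-1.9787 − -2.1612·-0.3689 = +5.2840 (running +22.3648)
  i=5: -2.1612·-0.1933 − 1.0762·-1.9787 = +2.5474 (running +24.9122)
  i=6: 1.0762·0.9666 − 0.9230·-0.1933 = +1.2187 (running +26.1309)
Area = |Σ|/2 = |26.1309|/2 = 13.0655

Area at t=0.889: 13.0655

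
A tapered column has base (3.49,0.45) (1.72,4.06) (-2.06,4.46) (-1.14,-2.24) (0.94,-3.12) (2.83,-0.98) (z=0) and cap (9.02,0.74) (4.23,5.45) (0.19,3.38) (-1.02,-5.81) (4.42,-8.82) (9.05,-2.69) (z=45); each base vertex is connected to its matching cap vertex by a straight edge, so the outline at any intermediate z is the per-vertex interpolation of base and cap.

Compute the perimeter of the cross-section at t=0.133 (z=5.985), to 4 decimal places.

Cross-section at t=0.133: each vertex is (1-t)·p0[i] + t·p1[i].
  v1: (1-0.133)·(3.49,0.45) + 0.133·(9.02,0.74) = (4.2255,0.4886)
  v2: (1-0.133)·(1.72,4.06) + 0.133·(4.23,5.45) = (2.0538,4.2449)
  v3: (1-0.133)·(-2.06,4.46) + 0.133·(0.19,3.38) = (-1.7608,4.3164)
  v4: (1-0.133)·(-1.14,-2.24) + 0.133·(-1.02,-5.81) = (-1.1240,-2.7148)
  v5: (1-0.133)·(0.94,-3.12) + 0.133·(4.42,-8.82) = (1.4028,-3.8781)
  v6: (1-0.133)·(2.83,-0.98) + 0.133·(9.05,-2.69) = (3.6573,-1.2074)
Perimeter = Σ |v_{i+1} − v_i|:
  edge 1→2: √(-2.1717² + 3.7563²) = 4.3389 (running 4.3389)
  edge 2→3: √(-3.8146² + 0.0715²) = 3.8152 (running 8.1541)
  edge 3→4: √(0.6367² + -7.0312²) = 7.0599 (running 15.2141)
  edge 4→5: √(2.5269² + -1.1633²) = 2.7818 (running 17.9959)
  edge 5→6: √(2.2544² + 2.6707²) = 3.4950 (running 21.4908)
  edge 6→1: √(0.5682² + 1.6960²) = 1.7887 (running 23.2795)
Perimeter = 23.2795

Perimeter at t=0.133: 23.2795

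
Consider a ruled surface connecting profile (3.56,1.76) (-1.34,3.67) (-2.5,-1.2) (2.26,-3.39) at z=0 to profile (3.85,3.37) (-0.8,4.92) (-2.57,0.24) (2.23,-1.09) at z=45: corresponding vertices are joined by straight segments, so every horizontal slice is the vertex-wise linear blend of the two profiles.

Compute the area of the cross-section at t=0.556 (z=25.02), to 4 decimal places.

Area at t=0.556: 25.2851

Cross-section at t=0.556: each vertex is (1-t)·p0[i] + t·p1[i].
  v1: (1-0.556)·(3.56,1.76) + 0.556·(3.85,3.37) = (3.7212,2.6552)
  v2: (1-0.556)·(-1.34,3.67) + 0.556·(-0.8,4.92) = (-1.0398,4.3650)
  v3: (1-0.556)·(-2.5,-1.2) + 0.556·(-2.57,0.24) = (-2.5389,-0.3994)
  v4: (1-0.556)·(2.26,-3.39) + 0.556·(2.23,-1.09) = (2.2433,-2.1112)
Shoelace sum Σ(x_i·y_{i+1} − x_{i+1}·y_i):
  i=1: 3.7212·4.3650 − -1.0398·2.6552 = +19.0039 (running +19.0039)
  i=2: -1.0398·-0.3994 − -2.5389·4.3650 = +11.4976 (running +30.5016)
  i=3: -2.5389·-2.1112 − 2.2433·-0.3994 = +6.2561 (running +36.7576)
  i=4: 2.2433·2.6552 − 3.7212·-2.1112 = +13.8127 (running +50.5703)
Area = |Σ|/2 = |50.5703|/2 = 25.2851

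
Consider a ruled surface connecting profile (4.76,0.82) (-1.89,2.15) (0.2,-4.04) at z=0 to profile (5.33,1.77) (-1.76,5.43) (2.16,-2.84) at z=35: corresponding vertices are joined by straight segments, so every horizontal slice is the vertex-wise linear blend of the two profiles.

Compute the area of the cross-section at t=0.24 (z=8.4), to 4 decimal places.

Area at t=0.24: 20.2057

Cross-section at t=0.24: each vertex is (1-t)·p0[i] + t·p1[i].
  v1: (1-0.24)·(4.76,0.82) + 0.24·(5.33,1.77) = (4.8968,1.0480)
  v2: (1-0.24)·(-1.89,2.15) + 0.24·(-1.76,5.43) = (-1.8588,2.9372)
  v3: (1-0.24)·(0.2,-4.04) + 0.24·(2.16,-2.84) = (0.6704,-3.7520)
Shoelace sum Σ(x_i·y_{i+1} − x_{i+1}·y_i):
  i=1: 4.8968·2.9372 − -1.8588·1.0480 = +16.3309 (running +16.3309)
  i=2: -1.8588·-3.7520 − 0.6704·2.9372 = +5.0051 (running +21.3360)
  i=3: 0.6704·1.0480 − 4.8968·-3.7520 = +19.0754 (running +40.4114)
Area = |Σ|/2 = |40.4114|/2 = 20.2057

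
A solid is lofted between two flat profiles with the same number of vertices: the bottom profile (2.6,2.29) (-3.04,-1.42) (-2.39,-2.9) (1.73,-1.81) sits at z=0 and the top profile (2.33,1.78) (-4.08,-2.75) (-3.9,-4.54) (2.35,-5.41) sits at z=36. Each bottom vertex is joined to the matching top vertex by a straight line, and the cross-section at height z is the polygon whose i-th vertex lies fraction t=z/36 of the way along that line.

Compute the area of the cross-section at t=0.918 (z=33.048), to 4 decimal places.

Area at t=0.918: 27.1774

Cross-section at t=0.918: each vertex is (1-t)·p0[i] + t·p1[i].
  v1: (1-0.918)·(2.6,2.29) + 0.918·(2.33,1.78) = (2.3521,1.8218)
  v2: (1-0.918)·(-3.04,-1.42) + 0.918·(-4.08,-2.75) = (-3.9947,-2.6409)
  v3: (1-0.918)·(-2.39,-2.9) + 0.918·(-3.9,-4.54) = (-3.7762,-4.4055)
  v4: (1-0.918)·(1.73,-1.81) + 0.918·(2.35,-5.41) = (2.2992,-5.1148)
Shoelace sum Σ(x_i·y_{i+1} − x_{i+1}·y_i):
  i=1: 2.3521·-2.6409 − -3.9947·1.8218 = +1.0658 (running +1.0658)
  i=2: -3.9947·-4.4055 − -3.7762·-2.6409 = +7.6262 (running +8.6920)
  i=3: -3.7762·-5.1148 − 2.2992·-4.4055 = +29.4434 (running +38.1354)
  i=4: 2.2992·1.8218 − 2.3521·-5.1148 = +16.2194 (running +54.3547)
Area = |Σ|/2 = |54.3547|/2 = 27.1774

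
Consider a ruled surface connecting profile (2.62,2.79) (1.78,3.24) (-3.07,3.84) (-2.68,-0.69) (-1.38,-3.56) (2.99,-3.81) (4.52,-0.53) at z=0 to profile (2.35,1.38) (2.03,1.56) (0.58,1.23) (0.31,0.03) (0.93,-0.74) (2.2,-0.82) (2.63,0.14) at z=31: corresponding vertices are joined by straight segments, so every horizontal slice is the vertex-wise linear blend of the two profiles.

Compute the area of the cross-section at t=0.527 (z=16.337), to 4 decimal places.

Cross-section at t=0.527: each vertex is (1-t)·p0[i] + t·p1[i].
  v1: (1-0.527)·(2.62,2.79) + 0.527·(2.35,1.38) = (2.4777,2.0469)
  v2: (1-0.527)·(1.78,3.24) + 0.527·(2.03,1.56) = (1.9118,2.3546)
  v3: (1-0.527)·(-3.07,3.84) + 0.527·(0.58,1.23) = (-1.1464,2.4645)
  v4: (1-0.527)·(-2.68,-0.69) + 0.527·(0.31,0.03) = (-1.1043,-0.3106)
  v5: (1-0.527)·(-1.38,-3.56) + 0.527·(0.93,-0.74) = (-0.1626,-2.0739)
  v6: (1-0.527)·(2.99,-3.81) + 0.527·(2.2,-0.82) = (2.5737,-2.2343)
  v7: (1-0.527)·(4.52,-0.53) + 0.527·(2.63,0.14) = (3.5240,-0.1769)
Shoelace sum Σ(x_i·y_{i+1} − x_{i+1}·y_i):
  i=1: 2.4777·2.3546 − 1.9118·2.0469 = +1.9209 (running +1.9209)
  i=2: 1.9118·2.4645 − -1.1464·2.3546 = +7.4110 (running +9.3319)
  i=3: -1.1464·-0.3106 − -1.1043·2.4645 = +3.0775 (running +12.4095)
  i=4: -1.1043·-2.0739 − -0.1626·-0.3106 = +2.2396 (running +14.6491)
  i=5: -0.1626·-2.2343 − 2.5737·-2.0739 = +5.7008 (running +20.3499)
  i=6: 2.5737·-0.1769 − 3.5240·-2.2343 = +7.4182 (running +27.7681)
  i=7: 3.5240·2.0469 − 2.4777·-0.1769 = +7.6517 (running +35.4197)
Area = |Σ|/2 = |35.4197|/2 = 17.7099

Area at t=0.527: 17.7099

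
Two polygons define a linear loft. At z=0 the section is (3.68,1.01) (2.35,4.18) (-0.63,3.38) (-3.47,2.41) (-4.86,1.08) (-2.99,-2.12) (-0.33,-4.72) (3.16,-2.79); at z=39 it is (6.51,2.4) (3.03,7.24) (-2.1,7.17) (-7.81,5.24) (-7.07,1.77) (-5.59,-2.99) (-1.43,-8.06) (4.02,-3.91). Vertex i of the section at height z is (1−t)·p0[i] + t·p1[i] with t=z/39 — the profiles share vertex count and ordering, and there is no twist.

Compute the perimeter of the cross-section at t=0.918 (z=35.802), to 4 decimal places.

Perimeter at t=0.918: 44.1665

Cross-section at t=0.918: each vertex is (1-t)·p0[i] + t·p1[i].
  v1: (1-0.918)·(3.68,1.01) + 0.918·(6.51,2.4) = (6.2779,2.2860)
  v2: (1-0.918)·(2.35,4.18) + 0.918·(3.03,7.24) = (2.9742,6.9891)
  v3: (1-0.918)·(-0.63,3.38) + 0.918·(-2.1,7.17) = (-1.9795,6.8592)
  v4: (1-0.918)·(-3.47,2.41) + 0.918·(-7.81,5.24) = (-7.4541,5.0079)
  v5: (1-0.918)·(-4.86,1.08) + 0.918·(-7.07,1.77) = (-6.8888,1.7134)
  v6: (1-0.918)·(-2.99,-2.12) + 0.918·(-5.59,-2.99) = (-5.3768,-2.9187)
  v7: (1-0.918)·(-0.33,-4.72) + 0.918·(-1.43,-8.06) = (-1.3398,-7.7861)
  v8: (1-0.918)·(3.16,-2.79) + 0.918·(4.02,-3.91) = (3.9495,-3.8182)
Perimeter = Σ |v_{i+1} − v_i|:
  edge 1→2: √(-3.3037² + 4.7031²) = 5.7475 (running 5.7475)
  edge 2→3: √(-4.9537² + -0.1299²) = 4.9554 (running 10.7029)
  edge 3→4: √(-5.4747² + -1.8513²) = 5.7792 (running 16.4821)
  edge 4→5: √(0.5653² + -3.2945²) = 3.3427 (running 19.8247)
  edge 5→6: √(1.5120² + -4.6321²) = 4.8726 (running 24.6973)
  edge 6→7: √(4.0370² + -4.8675²) = 6.3237 (running 31.0211)
  edge 7→8: √(5.2893² + 3.9680²) = 6.6122 (running 37.6333)
  edge 8→1: √(2.3285² + 6.1042²) = 6.5332 (running 44.1665)
Perimeter = 44.1665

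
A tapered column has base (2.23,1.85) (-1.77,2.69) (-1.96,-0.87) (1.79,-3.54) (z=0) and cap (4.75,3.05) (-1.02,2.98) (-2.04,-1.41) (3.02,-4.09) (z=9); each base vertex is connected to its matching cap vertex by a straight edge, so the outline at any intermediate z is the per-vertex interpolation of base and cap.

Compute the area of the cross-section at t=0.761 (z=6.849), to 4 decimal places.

Cross-section at t=0.761: each vertex is (1-t)·p0[i] + t·p1[i].
  v1: (1-0.761)·(2.23,1.85) + 0.761·(4.75,3.05) = (4.1477,2.7632)
  v2: (1-0.761)·(-1.77,2.69) + 0.761·(-1.02,2.98) = (-1.1992,2.9107)
  v3: (1-0.761)·(-1.96,-0.87) + 0.761·(-2.04,-1.41) = (-2.0209,-1.2809)
  v4: (1-0.761)·(1.79,-3.54) + 0.761·(3.02,-4.09) = (2.7260,-3.9585)
Shoelace sum Σ(x_i·y_{i+1} − x_{i+1}·y_i):
  i=1: 4.1477·2.9107 − -1.1992·2.7632 = +15.3865 (running +15.3865)
  i=2: -1.1992·-1.2809 − -2.0209·2.9107 = +7.4183 (running +22.8048)
  i=3: -2.0209·-3.9585 − 2.7260·-1.2809 = +11.4916 (running +34.2965)
  i=4: 2.7260·2.7632 − 4.1477·-3.9585 = +23.9515 (running +58.2480)
Area = |Σ|/2 = |58.2480|/2 = 29.1240

Area at t=0.761: 29.1240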